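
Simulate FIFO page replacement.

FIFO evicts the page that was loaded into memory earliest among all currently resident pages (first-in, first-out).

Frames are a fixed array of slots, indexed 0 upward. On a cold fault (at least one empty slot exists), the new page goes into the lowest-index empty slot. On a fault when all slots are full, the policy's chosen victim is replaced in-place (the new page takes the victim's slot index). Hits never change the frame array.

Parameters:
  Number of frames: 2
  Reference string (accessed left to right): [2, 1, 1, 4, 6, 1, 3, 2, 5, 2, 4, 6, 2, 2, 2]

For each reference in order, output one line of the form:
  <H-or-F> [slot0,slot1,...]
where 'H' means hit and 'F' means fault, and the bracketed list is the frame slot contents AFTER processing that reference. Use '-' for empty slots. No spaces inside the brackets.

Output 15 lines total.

F [2,-]
F [2,1]
H [2,1]
F [4,1]
F [4,6]
F [1,6]
F [1,3]
F [2,3]
F [2,5]
H [2,5]
F [4,5]
F [4,6]
F [2,6]
H [2,6]
H [2,6]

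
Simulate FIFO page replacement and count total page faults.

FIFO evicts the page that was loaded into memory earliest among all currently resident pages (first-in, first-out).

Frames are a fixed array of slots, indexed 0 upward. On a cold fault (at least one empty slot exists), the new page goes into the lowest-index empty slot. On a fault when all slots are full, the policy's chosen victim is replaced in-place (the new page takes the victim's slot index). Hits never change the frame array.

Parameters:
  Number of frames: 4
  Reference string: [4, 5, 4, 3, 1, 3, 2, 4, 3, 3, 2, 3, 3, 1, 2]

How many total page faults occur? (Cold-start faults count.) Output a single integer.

Answer: 6

Derivation:
Step 0: ref 4 → FAULT, frames=[4,-,-,-]
Step 1: ref 5 → FAULT, frames=[4,5,-,-]
Step 2: ref 4 → HIT, frames=[4,5,-,-]
Step 3: ref 3 → FAULT, frames=[4,5,3,-]
Step 4: ref 1 → FAULT, frames=[4,5,3,1]
Step 5: ref 3 → HIT, frames=[4,5,3,1]
Step 6: ref 2 → FAULT (evict 4), frames=[2,5,3,1]
Step 7: ref 4 → FAULT (evict 5), frames=[2,4,3,1]
Step 8: ref 3 → HIT, frames=[2,4,3,1]
Step 9: ref 3 → HIT, frames=[2,4,3,1]
Step 10: ref 2 → HIT, frames=[2,4,3,1]
Step 11: ref 3 → HIT, frames=[2,4,3,1]
Step 12: ref 3 → HIT, frames=[2,4,3,1]
Step 13: ref 1 → HIT, frames=[2,4,3,1]
Step 14: ref 2 → HIT, frames=[2,4,3,1]
Total faults: 6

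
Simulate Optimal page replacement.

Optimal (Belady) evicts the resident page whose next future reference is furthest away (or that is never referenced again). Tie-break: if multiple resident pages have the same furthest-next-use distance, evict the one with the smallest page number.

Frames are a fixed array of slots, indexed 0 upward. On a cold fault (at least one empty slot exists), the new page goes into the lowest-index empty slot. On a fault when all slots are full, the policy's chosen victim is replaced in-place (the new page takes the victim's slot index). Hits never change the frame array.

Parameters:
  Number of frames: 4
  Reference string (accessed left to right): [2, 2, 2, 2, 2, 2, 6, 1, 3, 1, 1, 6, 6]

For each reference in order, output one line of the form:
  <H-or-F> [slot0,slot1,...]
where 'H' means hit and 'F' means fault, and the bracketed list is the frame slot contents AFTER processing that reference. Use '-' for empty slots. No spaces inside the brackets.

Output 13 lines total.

F [2,-,-,-]
H [2,-,-,-]
H [2,-,-,-]
H [2,-,-,-]
H [2,-,-,-]
H [2,-,-,-]
F [2,6,-,-]
F [2,6,1,-]
F [2,6,1,3]
H [2,6,1,3]
H [2,6,1,3]
H [2,6,1,3]
H [2,6,1,3]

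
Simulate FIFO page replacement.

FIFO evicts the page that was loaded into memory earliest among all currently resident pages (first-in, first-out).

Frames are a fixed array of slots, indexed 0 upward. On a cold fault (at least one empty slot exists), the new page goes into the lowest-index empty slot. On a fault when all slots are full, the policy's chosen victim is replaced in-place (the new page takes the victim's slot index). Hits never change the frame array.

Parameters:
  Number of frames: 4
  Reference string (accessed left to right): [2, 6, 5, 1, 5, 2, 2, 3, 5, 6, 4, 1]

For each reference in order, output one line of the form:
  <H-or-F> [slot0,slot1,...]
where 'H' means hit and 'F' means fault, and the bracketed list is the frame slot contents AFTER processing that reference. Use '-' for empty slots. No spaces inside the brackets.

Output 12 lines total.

F [2,-,-,-]
F [2,6,-,-]
F [2,6,5,-]
F [2,6,5,1]
H [2,6,5,1]
H [2,6,5,1]
H [2,6,5,1]
F [3,6,5,1]
H [3,6,5,1]
H [3,6,5,1]
F [3,4,5,1]
H [3,4,5,1]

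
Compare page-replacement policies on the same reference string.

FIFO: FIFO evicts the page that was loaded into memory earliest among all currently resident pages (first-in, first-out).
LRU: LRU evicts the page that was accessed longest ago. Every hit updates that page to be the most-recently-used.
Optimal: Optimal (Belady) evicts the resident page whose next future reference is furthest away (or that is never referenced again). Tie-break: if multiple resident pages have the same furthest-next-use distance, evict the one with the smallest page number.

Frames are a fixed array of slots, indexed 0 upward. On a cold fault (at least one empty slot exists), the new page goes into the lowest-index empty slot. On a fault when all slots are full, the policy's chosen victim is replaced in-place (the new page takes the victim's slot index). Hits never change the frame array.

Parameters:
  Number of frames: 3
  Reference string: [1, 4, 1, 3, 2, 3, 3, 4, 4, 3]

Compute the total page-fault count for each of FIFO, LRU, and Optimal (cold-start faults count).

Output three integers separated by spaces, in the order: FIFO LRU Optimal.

--- FIFO ---
  step 0: ref 1 -> FAULT, frames=[1,-,-] (faults so far: 1)
  step 1: ref 4 -> FAULT, frames=[1,4,-] (faults so far: 2)
  step 2: ref 1 -> HIT, frames=[1,4,-] (faults so far: 2)
  step 3: ref 3 -> FAULT, frames=[1,4,3] (faults so far: 3)
  step 4: ref 2 -> FAULT, evict 1, frames=[2,4,3] (faults so far: 4)
  step 5: ref 3 -> HIT, frames=[2,4,3] (faults so far: 4)
  step 6: ref 3 -> HIT, frames=[2,4,3] (faults so far: 4)
  step 7: ref 4 -> HIT, frames=[2,4,3] (faults so far: 4)
  step 8: ref 4 -> HIT, frames=[2,4,3] (faults so far: 4)
  step 9: ref 3 -> HIT, frames=[2,4,3] (faults so far: 4)
  FIFO total faults: 4
--- LRU ---
  step 0: ref 1 -> FAULT, frames=[1,-,-] (faults so far: 1)
  step 1: ref 4 -> FAULT, frames=[1,4,-] (faults so far: 2)
  step 2: ref 1 -> HIT, frames=[1,4,-] (faults so far: 2)
  step 3: ref 3 -> FAULT, frames=[1,4,3] (faults so far: 3)
  step 4: ref 2 -> FAULT, evict 4, frames=[1,2,3] (faults so far: 4)
  step 5: ref 3 -> HIT, frames=[1,2,3] (faults so far: 4)
  step 6: ref 3 -> HIT, frames=[1,2,3] (faults so far: 4)
  step 7: ref 4 -> FAULT, evict 1, frames=[4,2,3] (faults so far: 5)
  step 8: ref 4 -> HIT, frames=[4,2,3] (faults so far: 5)
  step 9: ref 3 -> HIT, frames=[4,2,3] (faults so far: 5)
  LRU total faults: 5
--- Optimal ---
  step 0: ref 1 -> FAULT, frames=[1,-,-] (faults so far: 1)
  step 1: ref 4 -> FAULT, frames=[1,4,-] (faults so far: 2)
  step 2: ref 1 -> HIT, frames=[1,4,-] (faults so far: 2)
  step 3: ref 3 -> FAULT, frames=[1,4,3] (faults so far: 3)
  step 4: ref 2 -> FAULT, evict 1, frames=[2,4,3] (faults so far: 4)
  step 5: ref 3 -> HIT, frames=[2,4,3] (faults so far: 4)
  step 6: ref 3 -> HIT, frames=[2,4,3] (faults so far: 4)
  step 7: ref 4 -> HIT, frames=[2,4,3] (faults so far: 4)
  step 8: ref 4 -> HIT, frames=[2,4,3] (faults so far: 4)
  step 9: ref 3 -> HIT, frames=[2,4,3] (faults so far: 4)
  Optimal total faults: 4

Answer: 4 5 4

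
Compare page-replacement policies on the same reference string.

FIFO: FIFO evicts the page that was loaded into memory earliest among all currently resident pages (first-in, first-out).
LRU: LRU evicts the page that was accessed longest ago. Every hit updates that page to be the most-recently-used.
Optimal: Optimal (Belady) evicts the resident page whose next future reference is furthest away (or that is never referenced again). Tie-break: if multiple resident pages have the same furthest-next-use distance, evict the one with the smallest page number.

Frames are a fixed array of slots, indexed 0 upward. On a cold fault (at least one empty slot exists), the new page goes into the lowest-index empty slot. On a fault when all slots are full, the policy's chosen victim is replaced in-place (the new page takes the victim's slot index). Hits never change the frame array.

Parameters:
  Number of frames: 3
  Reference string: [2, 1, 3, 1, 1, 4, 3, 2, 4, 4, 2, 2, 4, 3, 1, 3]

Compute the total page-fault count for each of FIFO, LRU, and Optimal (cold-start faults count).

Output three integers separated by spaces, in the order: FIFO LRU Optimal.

--- FIFO ---
  step 0: ref 2 -> FAULT, frames=[2,-,-] (faults so far: 1)
  step 1: ref 1 -> FAULT, frames=[2,1,-] (faults so far: 2)
  step 2: ref 3 -> FAULT, frames=[2,1,3] (faults so far: 3)
  step 3: ref 1 -> HIT, frames=[2,1,3] (faults so far: 3)
  step 4: ref 1 -> HIT, frames=[2,1,3] (faults so far: 3)
  step 5: ref 4 -> FAULT, evict 2, frames=[4,1,3] (faults so far: 4)
  step 6: ref 3 -> HIT, frames=[4,1,3] (faults so far: 4)
  step 7: ref 2 -> FAULT, evict 1, frames=[4,2,3] (faults so far: 5)
  step 8: ref 4 -> HIT, frames=[4,2,3] (faults so far: 5)
  step 9: ref 4 -> HIT, frames=[4,2,3] (faults so far: 5)
  step 10: ref 2 -> HIT, frames=[4,2,3] (faults so far: 5)
  step 11: ref 2 -> HIT, frames=[4,2,3] (faults so far: 5)
  step 12: ref 4 -> HIT, frames=[4,2,3] (faults so far: 5)
  step 13: ref 3 -> HIT, frames=[4,2,3] (faults so far: 5)
  step 14: ref 1 -> FAULT, evict 3, frames=[4,2,1] (faults so far: 6)
  step 15: ref 3 -> FAULT, evict 4, frames=[3,2,1] (faults so far: 7)
  FIFO total faults: 7
--- LRU ---
  step 0: ref 2 -> FAULT, frames=[2,-,-] (faults so far: 1)
  step 1: ref 1 -> FAULT, frames=[2,1,-] (faults so far: 2)
  step 2: ref 3 -> FAULT, frames=[2,1,3] (faults so far: 3)
  step 3: ref 1 -> HIT, frames=[2,1,3] (faults so far: 3)
  step 4: ref 1 -> HIT, frames=[2,1,3] (faults so far: 3)
  step 5: ref 4 -> FAULT, evict 2, frames=[4,1,3] (faults so far: 4)
  step 6: ref 3 -> HIT, frames=[4,1,3] (faults so far: 4)
  step 7: ref 2 -> FAULT, evict 1, frames=[4,2,3] (faults so far: 5)
  step 8: ref 4 -> HIT, frames=[4,2,3] (faults so far: 5)
  step 9: ref 4 -> HIT, frames=[4,2,3] (faults so far: 5)
  step 10: ref 2 -> HIT, frames=[4,2,3] (faults so far: 5)
  step 11: ref 2 -> HIT, frames=[4,2,3] (faults so far: 5)
  step 12: ref 4 -> HIT, frames=[4,2,3] (faults so far: 5)
  step 13: ref 3 -> HIT, frames=[4,2,3] (faults so far: 5)
  step 14: ref 1 -> FAULT, evict 2, frames=[4,1,3] (faults so far: 6)
  step 15: ref 3 -> HIT, frames=[4,1,3] (faults so far: 6)
  LRU total faults: 6
--- Optimal ---
  step 0: ref 2 -> FAULT, frames=[2,-,-] (faults so far: 1)
  step 1: ref 1 -> FAULT, frames=[2,1,-] (faults so far: 2)
  step 2: ref 3 -> FAULT, frames=[2,1,3] (faults so far: 3)
  step 3: ref 1 -> HIT, frames=[2,1,3] (faults so far: 3)
  step 4: ref 1 -> HIT, frames=[2,1,3] (faults so far: 3)
  step 5: ref 4 -> FAULT, evict 1, frames=[2,4,3] (faults so far: 4)
  step 6: ref 3 -> HIT, frames=[2,4,3] (faults so far: 4)
  step 7: ref 2 -> HIT, frames=[2,4,3] (faults so far: 4)
  step 8: ref 4 -> HIT, frames=[2,4,3] (faults so far: 4)
  step 9: ref 4 -> HIT, frames=[2,4,3] (faults so far: 4)
  step 10: ref 2 -> HIT, frames=[2,4,3] (faults so far: 4)
  step 11: ref 2 -> HIT, frames=[2,4,3] (faults so far: 4)
  step 12: ref 4 -> HIT, frames=[2,4,3] (faults so far: 4)
  step 13: ref 3 -> HIT, frames=[2,4,3] (faults so far: 4)
  step 14: ref 1 -> FAULT, evict 2, frames=[1,4,3] (faults so far: 5)
  step 15: ref 3 -> HIT, frames=[1,4,3] (faults so far: 5)
  Optimal total faults: 5

Answer: 7 6 5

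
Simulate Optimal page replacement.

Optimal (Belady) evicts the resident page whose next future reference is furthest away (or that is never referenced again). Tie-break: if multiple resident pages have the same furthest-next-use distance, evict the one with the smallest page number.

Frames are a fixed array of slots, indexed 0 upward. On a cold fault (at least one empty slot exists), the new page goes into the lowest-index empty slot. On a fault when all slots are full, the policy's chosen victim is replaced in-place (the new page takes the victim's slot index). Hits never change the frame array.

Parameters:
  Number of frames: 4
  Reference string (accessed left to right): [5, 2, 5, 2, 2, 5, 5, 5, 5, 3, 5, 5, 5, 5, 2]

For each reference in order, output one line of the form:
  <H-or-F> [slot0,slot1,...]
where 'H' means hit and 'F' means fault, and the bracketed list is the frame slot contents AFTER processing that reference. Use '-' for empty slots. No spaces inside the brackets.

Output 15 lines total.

F [5,-,-,-]
F [5,2,-,-]
H [5,2,-,-]
H [5,2,-,-]
H [5,2,-,-]
H [5,2,-,-]
H [5,2,-,-]
H [5,2,-,-]
H [5,2,-,-]
F [5,2,3,-]
H [5,2,3,-]
H [5,2,3,-]
H [5,2,3,-]
H [5,2,3,-]
H [5,2,3,-]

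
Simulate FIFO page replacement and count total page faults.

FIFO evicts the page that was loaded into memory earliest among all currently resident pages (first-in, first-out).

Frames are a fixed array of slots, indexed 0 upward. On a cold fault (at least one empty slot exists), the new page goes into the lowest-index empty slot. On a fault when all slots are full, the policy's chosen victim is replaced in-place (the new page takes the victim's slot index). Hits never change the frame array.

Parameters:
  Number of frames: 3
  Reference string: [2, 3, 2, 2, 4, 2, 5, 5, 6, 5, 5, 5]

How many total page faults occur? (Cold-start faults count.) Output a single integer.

Step 0: ref 2 → FAULT, frames=[2,-,-]
Step 1: ref 3 → FAULT, frames=[2,3,-]
Step 2: ref 2 → HIT, frames=[2,3,-]
Step 3: ref 2 → HIT, frames=[2,3,-]
Step 4: ref 4 → FAULT, frames=[2,3,4]
Step 5: ref 2 → HIT, frames=[2,3,4]
Step 6: ref 5 → FAULT (evict 2), frames=[5,3,4]
Step 7: ref 5 → HIT, frames=[5,3,4]
Step 8: ref 6 → FAULT (evict 3), frames=[5,6,4]
Step 9: ref 5 → HIT, frames=[5,6,4]
Step 10: ref 5 → HIT, frames=[5,6,4]
Step 11: ref 5 → HIT, frames=[5,6,4]
Total faults: 5

Answer: 5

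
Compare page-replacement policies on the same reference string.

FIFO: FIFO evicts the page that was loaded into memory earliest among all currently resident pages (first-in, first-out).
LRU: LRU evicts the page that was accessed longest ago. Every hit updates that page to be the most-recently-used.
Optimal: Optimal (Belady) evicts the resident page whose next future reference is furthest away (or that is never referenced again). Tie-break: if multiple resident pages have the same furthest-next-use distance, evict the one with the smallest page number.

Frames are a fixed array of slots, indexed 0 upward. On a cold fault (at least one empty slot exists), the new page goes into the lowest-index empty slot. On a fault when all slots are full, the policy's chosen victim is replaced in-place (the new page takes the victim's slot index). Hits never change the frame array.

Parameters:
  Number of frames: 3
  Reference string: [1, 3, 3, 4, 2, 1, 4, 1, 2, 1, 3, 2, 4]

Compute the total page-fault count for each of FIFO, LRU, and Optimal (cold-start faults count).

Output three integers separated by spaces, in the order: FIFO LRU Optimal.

--- FIFO ---
  step 0: ref 1 -> FAULT, frames=[1,-,-] (faults so far: 1)
  step 1: ref 3 -> FAULT, frames=[1,3,-] (faults so far: 2)
  step 2: ref 3 -> HIT, frames=[1,3,-] (faults so far: 2)
  step 3: ref 4 -> FAULT, frames=[1,3,4] (faults so far: 3)
  step 4: ref 2 -> FAULT, evict 1, frames=[2,3,4] (faults so far: 4)
  step 5: ref 1 -> FAULT, evict 3, frames=[2,1,4] (faults so far: 5)
  step 6: ref 4 -> HIT, frames=[2,1,4] (faults so far: 5)
  step 7: ref 1 -> HIT, frames=[2,1,4] (faults so far: 5)
  step 8: ref 2 -> HIT, frames=[2,1,4] (faults so far: 5)
  step 9: ref 1 -> HIT, frames=[2,1,4] (faults so far: 5)
  step 10: ref 3 -> FAULT, evict 4, frames=[2,1,3] (faults so far: 6)
  step 11: ref 2 -> HIT, frames=[2,1,3] (faults so far: 6)
  step 12: ref 4 -> FAULT, evict 2, frames=[4,1,3] (faults so far: 7)
  FIFO total faults: 7
--- LRU ---
  step 0: ref 1 -> FAULT, frames=[1,-,-] (faults so far: 1)
  step 1: ref 3 -> FAULT, frames=[1,3,-] (faults so far: 2)
  step 2: ref 3 -> HIT, frames=[1,3,-] (faults so far: 2)
  step 3: ref 4 -> FAULT, frames=[1,3,4] (faults so far: 3)
  step 4: ref 2 -> FAULT, evict 1, frames=[2,3,4] (faults so far: 4)
  step 5: ref 1 -> FAULT, evict 3, frames=[2,1,4] (faults so far: 5)
  step 6: ref 4 -> HIT, frames=[2,1,4] (faults so far: 5)
  step 7: ref 1 -> HIT, frames=[2,1,4] (faults so far: 5)
  step 8: ref 2 -> HIT, frames=[2,1,4] (faults so far: 5)
  step 9: ref 1 -> HIT, frames=[2,1,4] (faults so far: 5)
  step 10: ref 3 -> FAULT, evict 4, frames=[2,1,3] (faults so far: 6)
  step 11: ref 2 -> HIT, frames=[2,1,3] (faults so far: 6)
  step 12: ref 4 -> FAULT, evict 1, frames=[2,4,3] (faults so far: 7)
  LRU total faults: 7
--- Optimal ---
  step 0: ref 1 -> FAULT, frames=[1,-,-] (faults so far: 1)
  step 1: ref 3 -> FAULT, frames=[1,3,-] (faults so far: 2)
  step 2: ref 3 -> HIT, frames=[1,3,-] (faults so far: 2)
  step 3: ref 4 -> FAULT, frames=[1,3,4] (faults so far: 3)
  step 4: ref 2 -> FAULT, evict 3, frames=[1,2,4] (faults so far: 4)
  step 5: ref 1 -> HIT, frames=[1,2,4] (faults so far: 4)
  step 6: ref 4 -> HIT, frames=[1,2,4] (faults so far: 4)
  step 7: ref 1 -> HIT, frames=[1,2,4] (faults so far: 4)
  step 8: ref 2 -> HIT, frames=[1,2,4] (faults so far: 4)
  step 9: ref 1 -> HIT, frames=[1,2,4] (faults so far: 4)
  step 10: ref 3 -> FAULT, evict 1, frames=[3,2,4] (faults so far: 5)
  step 11: ref 2 -> HIT, frames=[3,2,4] (faults so far: 5)
  step 12: ref 4 -> HIT, frames=[3,2,4] (faults so far: 5)
  Optimal total faults: 5

Answer: 7 7 5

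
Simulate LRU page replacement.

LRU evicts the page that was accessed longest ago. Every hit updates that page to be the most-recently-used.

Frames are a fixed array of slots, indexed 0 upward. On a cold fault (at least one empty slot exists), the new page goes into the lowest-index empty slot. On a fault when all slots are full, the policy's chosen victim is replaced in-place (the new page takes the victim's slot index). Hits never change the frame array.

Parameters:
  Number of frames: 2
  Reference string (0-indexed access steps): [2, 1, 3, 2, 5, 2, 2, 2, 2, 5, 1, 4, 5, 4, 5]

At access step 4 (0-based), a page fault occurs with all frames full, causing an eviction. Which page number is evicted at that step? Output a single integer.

Answer: 3

Derivation:
Step 0: ref 2 -> FAULT, frames=[2,-]
Step 1: ref 1 -> FAULT, frames=[2,1]
Step 2: ref 3 -> FAULT, evict 2, frames=[3,1]
Step 3: ref 2 -> FAULT, evict 1, frames=[3,2]
Step 4: ref 5 -> FAULT, evict 3, frames=[5,2]
At step 4: evicted page 3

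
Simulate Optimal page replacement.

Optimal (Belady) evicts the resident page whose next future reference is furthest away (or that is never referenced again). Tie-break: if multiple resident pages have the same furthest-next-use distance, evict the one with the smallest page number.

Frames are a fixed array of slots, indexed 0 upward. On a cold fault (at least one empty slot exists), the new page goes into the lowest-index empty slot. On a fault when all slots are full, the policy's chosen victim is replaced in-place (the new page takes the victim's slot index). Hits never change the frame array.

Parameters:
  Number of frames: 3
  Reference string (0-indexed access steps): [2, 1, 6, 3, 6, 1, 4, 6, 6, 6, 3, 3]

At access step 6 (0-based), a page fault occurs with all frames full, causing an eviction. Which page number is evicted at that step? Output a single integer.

Answer: 1

Derivation:
Step 0: ref 2 -> FAULT, frames=[2,-,-]
Step 1: ref 1 -> FAULT, frames=[2,1,-]
Step 2: ref 6 -> FAULT, frames=[2,1,6]
Step 3: ref 3 -> FAULT, evict 2, frames=[3,1,6]
Step 4: ref 6 -> HIT, frames=[3,1,6]
Step 5: ref 1 -> HIT, frames=[3,1,6]
Step 6: ref 4 -> FAULT, evict 1, frames=[3,4,6]
At step 6: evicted page 1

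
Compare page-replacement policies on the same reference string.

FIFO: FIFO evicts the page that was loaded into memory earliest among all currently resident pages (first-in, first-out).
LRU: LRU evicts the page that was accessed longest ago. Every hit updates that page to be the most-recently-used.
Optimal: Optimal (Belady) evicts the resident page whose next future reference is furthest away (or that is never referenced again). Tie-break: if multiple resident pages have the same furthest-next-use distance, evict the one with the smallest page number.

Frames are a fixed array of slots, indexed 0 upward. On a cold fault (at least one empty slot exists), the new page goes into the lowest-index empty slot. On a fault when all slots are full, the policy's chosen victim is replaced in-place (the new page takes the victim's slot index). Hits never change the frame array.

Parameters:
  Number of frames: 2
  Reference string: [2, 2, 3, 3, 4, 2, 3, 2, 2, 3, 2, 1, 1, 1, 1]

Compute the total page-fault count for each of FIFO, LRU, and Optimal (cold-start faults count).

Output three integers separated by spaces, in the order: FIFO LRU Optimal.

--- FIFO ---
  step 0: ref 2 -> FAULT, frames=[2,-] (faults so far: 1)
  step 1: ref 2 -> HIT, frames=[2,-] (faults so far: 1)
  step 2: ref 3 -> FAULT, frames=[2,3] (faults so far: 2)
  step 3: ref 3 -> HIT, frames=[2,3] (faults so far: 2)
  step 4: ref 4 -> FAULT, evict 2, frames=[4,3] (faults so far: 3)
  step 5: ref 2 -> FAULT, evict 3, frames=[4,2] (faults so far: 4)
  step 6: ref 3 -> FAULT, evict 4, frames=[3,2] (faults so far: 5)
  step 7: ref 2 -> HIT, frames=[3,2] (faults so far: 5)
  step 8: ref 2 -> HIT, frames=[3,2] (faults so far: 5)
  step 9: ref 3 -> HIT, frames=[3,2] (faults so far: 5)
  step 10: ref 2 -> HIT, frames=[3,2] (faults so far: 5)
  step 11: ref 1 -> FAULT, evict 2, frames=[3,1] (faults so far: 6)
  step 12: ref 1 -> HIT, frames=[3,1] (faults so far: 6)
  step 13: ref 1 -> HIT, frames=[3,1] (faults so far: 6)
  step 14: ref 1 -> HIT, frames=[3,1] (faults so far: 6)
  FIFO total faults: 6
--- LRU ---
  step 0: ref 2 -> FAULT, frames=[2,-] (faults so far: 1)
  step 1: ref 2 -> HIT, frames=[2,-] (faults so far: 1)
  step 2: ref 3 -> FAULT, frames=[2,3] (faults so far: 2)
  step 3: ref 3 -> HIT, frames=[2,3] (faults so far: 2)
  step 4: ref 4 -> FAULT, evict 2, frames=[4,3] (faults so far: 3)
  step 5: ref 2 -> FAULT, evict 3, frames=[4,2] (faults so far: 4)
  step 6: ref 3 -> FAULT, evict 4, frames=[3,2] (faults so far: 5)
  step 7: ref 2 -> HIT, frames=[3,2] (faults so far: 5)
  step 8: ref 2 -> HIT, frames=[3,2] (faults so far: 5)
  step 9: ref 3 -> HIT, frames=[3,2] (faults so far: 5)
  step 10: ref 2 -> HIT, frames=[3,2] (faults so far: 5)
  step 11: ref 1 -> FAULT, evict 3, frames=[1,2] (faults so far: 6)
  step 12: ref 1 -> HIT, frames=[1,2] (faults so far: 6)
  step 13: ref 1 -> HIT, frames=[1,2] (faults so far: 6)
  step 14: ref 1 -> HIT, frames=[1,2] (faults so far: 6)
  LRU total faults: 6
--- Optimal ---
  step 0: ref 2 -> FAULT, frames=[2,-] (faults so far: 1)
  step 1: ref 2 -> HIT, frames=[2,-] (faults so far: 1)
  step 2: ref 3 -> FAULT, frames=[2,3] (faults so far: 2)
  step 3: ref 3 -> HIT, frames=[2,3] (faults so far: 2)
  step 4: ref 4 -> FAULT, evict 3, frames=[2,4] (faults so far: 3)
  step 5: ref 2 -> HIT, frames=[2,4] (faults so far: 3)
  step 6: ref 3 -> FAULT, evict 4, frames=[2,3] (faults so far: 4)
  step 7: ref 2 -> HIT, frames=[2,3] (faults so far: 4)
  step 8: ref 2 -> HIT, frames=[2,3] (faults so far: 4)
  step 9: ref 3 -> HIT, frames=[2,3] (faults so far: 4)
  step 10: ref 2 -> HIT, frames=[2,3] (faults so far: 4)
  step 11: ref 1 -> FAULT, evict 2, frames=[1,3] (faults so far: 5)
  step 12: ref 1 -> HIT, frames=[1,3] (faults so far: 5)
  step 13: ref 1 -> HIT, frames=[1,3] (faults so far: 5)
  step 14: ref 1 -> HIT, frames=[1,3] (faults so far: 5)
  Optimal total faults: 5

Answer: 6 6 5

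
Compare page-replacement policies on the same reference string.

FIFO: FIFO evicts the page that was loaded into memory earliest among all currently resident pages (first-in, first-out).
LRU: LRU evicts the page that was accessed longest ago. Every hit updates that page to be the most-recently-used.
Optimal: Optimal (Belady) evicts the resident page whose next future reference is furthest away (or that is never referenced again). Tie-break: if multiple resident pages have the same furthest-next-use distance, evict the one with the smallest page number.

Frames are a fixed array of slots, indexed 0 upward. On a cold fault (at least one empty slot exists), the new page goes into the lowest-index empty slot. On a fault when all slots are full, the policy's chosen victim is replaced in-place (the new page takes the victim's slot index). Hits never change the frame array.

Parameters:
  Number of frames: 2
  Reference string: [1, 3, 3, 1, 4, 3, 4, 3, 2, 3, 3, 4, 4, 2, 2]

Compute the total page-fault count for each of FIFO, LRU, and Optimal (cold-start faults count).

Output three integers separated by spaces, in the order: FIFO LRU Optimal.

--- FIFO ---
  step 0: ref 1 -> FAULT, frames=[1,-] (faults so far: 1)
  step 1: ref 3 -> FAULT, frames=[1,3] (faults so far: 2)
  step 2: ref 3 -> HIT, frames=[1,3] (faults so far: 2)
  step 3: ref 1 -> HIT, frames=[1,3] (faults so far: 2)
  step 4: ref 4 -> FAULT, evict 1, frames=[4,3] (faults so far: 3)
  step 5: ref 3 -> HIT, frames=[4,3] (faults so far: 3)
  step 6: ref 4 -> HIT, frames=[4,3] (faults so far: 3)
  step 7: ref 3 -> HIT, frames=[4,3] (faults so far: 3)
  step 8: ref 2 -> FAULT, evict 3, frames=[4,2] (faults so far: 4)
  step 9: ref 3 -> FAULT, evict 4, frames=[3,2] (faults so far: 5)
  step 10: ref 3 -> HIT, frames=[3,2] (faults so far: 5)
  step 11: ref 4 -> FAULT, evict 2, frames=[3,4] (faults so far: 6)
  step 12: ref 4 -> HIT, frames=[3,4] (faults so far: 6)
  step 13: ref 2 -> FAULT, evict 3, frames=[2,4] (faults so far: 7)
  step 14: ref 2 -> HIT, frames=[2,4] (faults so far: 7)
  FIFO total faults: 7
--- LRU ---
  step 0: ref 1 -> FAULT, frames=[1,-] (faults so far: 1)
  step 1: ref 3 -> FAULT, frames=[1,3] (faults so far: 2)
  step 2: ref 3 -> HIT, frames=[1,3] (faults so far: 2)
  step 3: ref 1 -> HIT, frames=[1,3] (faults so far: 2)
  step 4: ref 4 -> FAULT, evict 3, frames=[1,4] (faults so far: 3)
  step 5: ref 3 -> FAULT, evict 1, frames=[3,4] (faults so far: 4)
  step 6: ref 4 -> HIT, frames=[3,4] (faults so far: 4)
  step 7: ref 3 -> HIT, frames=[3,4] (faults so far: 4)
  step 8: ref 2 -> FAULT, evict 4, frames=[3,2] (faults so far: 5)
  step 9: ref 3 -> HIT, frames=[3,2] (faults so far: 5)
  step 10: ref 3 -> HIT, frames=[3,2] (faults so far: 5)
  step 11: ref 4 -> FAULT, evict 2, frames=[3,4] (faults so far: 6)
  step 12: ref 4 -> HIT, frames=[3,4] (faults so far: 6)
  step 13: ref 2 -> FAULT, evict 3, frames=[2,4] (faults so far: 7)
  step 14: ref 2 -> HIT, frames=[2,4] (faults so far: 7)
  LRU total faults: 7
--- Optimal ---
  step 0: ref 1 -> FAULT, frames=[1,-] (faults so far: 1)
  step 1: ref 3 -> FAULT, frames=[1,3] (faults so far: 2)
  step 2: ref 3 -> HIT, frames=[1,3] (faults so far: 2)
  step 3: ref 1 -> HIT, frames=[1,3] (faults so far: 2)
  step 4: ref 4 -> FAULT, evict 1, frames=[4,3] (faults so far: 3)
  step 5: ref 3 -> HIT, frames=[4,3] (faults so far: 3)
  step 6: ref 4 -> HIT, frames=[4,3] (faults so far: 3)
  step 7: ref 3 -> HIT, frames=[4,3] (faults so far: 3)
  step 8: ref 2 -> FAULT, evict 4, frames=[2,3] (faults so far: 4)
  step 9: ref 3 -> HIT, frames=[2,3] (faults so far: 4)
  step 10: ref 3 -> HIT, frames=[2,3] (faults so far: 4)
  step 11: ref 4 -> FAULT, evict 3, frames=[2,4] (faults so far: 5)
  step 12: ref 4 -> HIT, frames=[2,4] (faults so far: 5)
  step 13: ref 2 -> HIT, frames=[2,4] (faults so far: 5)
  step 14: ref 2 -> HIT, frames=[2,4] (faults so far: 5)
  Optimal total faults: 5

Answer: 7 7 5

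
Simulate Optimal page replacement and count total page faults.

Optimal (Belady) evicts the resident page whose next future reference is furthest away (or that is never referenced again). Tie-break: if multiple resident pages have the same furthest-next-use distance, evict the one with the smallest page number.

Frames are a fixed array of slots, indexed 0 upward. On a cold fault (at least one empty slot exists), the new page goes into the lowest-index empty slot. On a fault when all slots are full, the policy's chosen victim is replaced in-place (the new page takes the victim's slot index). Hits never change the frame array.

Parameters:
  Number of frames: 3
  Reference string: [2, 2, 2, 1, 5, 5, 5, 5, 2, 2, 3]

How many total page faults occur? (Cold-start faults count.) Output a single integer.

Answer: 4

Derivation:
Step 0: ref 2 → FAULT, frames=[2,-,-]
Step 1: ref 2 → HIT, frames=[2,-,-]
Step 2: ref 2 → HIT, frames=[2,-,-]
Step 3: ref 1 → FAULT, frames=[2,1,-]
Step 4: ref 5 → FAULT, frames=[2,1,5]
Step 5: ref 5 → HIT, frames=[2,1,5]
Step 6: ref 5 → HIT, frames=[2,1,5]
Step 7: ref 5 → HIT, frames=[2,1,5]
Step 8: ref 2 → HIT, frames=[2,1,5]
Step 9: ref 2 → HIT, frames=[2,1,5]
Step 10: ref 3 → FAULT (evict 1), frames=[2,3,5]
Total faults: 4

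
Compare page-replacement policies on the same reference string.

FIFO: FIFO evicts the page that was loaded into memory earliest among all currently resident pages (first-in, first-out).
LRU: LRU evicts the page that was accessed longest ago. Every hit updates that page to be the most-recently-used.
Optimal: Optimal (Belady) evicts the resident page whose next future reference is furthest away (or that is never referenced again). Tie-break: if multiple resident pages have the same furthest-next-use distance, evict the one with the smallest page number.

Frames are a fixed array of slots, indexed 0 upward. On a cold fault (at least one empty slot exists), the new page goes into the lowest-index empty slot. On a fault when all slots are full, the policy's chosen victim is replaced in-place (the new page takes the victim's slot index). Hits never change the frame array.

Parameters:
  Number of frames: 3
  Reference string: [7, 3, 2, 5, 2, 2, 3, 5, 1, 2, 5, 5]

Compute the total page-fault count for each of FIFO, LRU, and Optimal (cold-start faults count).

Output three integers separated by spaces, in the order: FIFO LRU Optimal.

Answer: 5 6 5

Derivation:
--- FIFO ---
  step 0: ref 7 -> FAULT, frames=[7,-,-] (faults so far: 1)
  step 1: ref 3 -> FAULT, frames=[7,3,-] (faults so far: 2)
  step 2: ref 2 -> FAULT, frames=[7,3,2] (faults so far: 3)
  step 3: ref 5 -> FAULT, evict 7, frames=[5,3,2] (faults so far: 4)
  step 4: ref 2 -> HIT, frames=[5,3,2] (faults so far: 4)
  step 5: ref 2 -> HIT, frames=[5,3,2] (faults so far: 4)
  step 6: ref 3 -> HIT, frames=[5,3,2] (faults so far: 4)
  step 7: ref 5 -> HIT, frames=[5,3,2] (faults so far: 4)
  step 8: ref 1 -> FAULT, evict 3, frames=[5,1,2] (faults so far: 5)
  step 9: ref 2 -> HIT, frames=[5,1,2] (faults so far: 5)
  step 10: ref 5 -> HIT, frames=[5,1,2] (faults so far: 5)
  step 11: ref 5 -> HIT, frames=[5,1,2] (faults so far: 5)
  FIFO total faults: 5
--- LRU ---
  step 0: ref 7 -> FAULT, frames=[7,-,-] (faults so far: 1)
  step 1: ref 3 -> FAULT, frames=[7,3,-] (faults so far: 2)
  step 2: ref 2 -> FAULT, frames=[7,3,2] (faults so far: 3)
  step 3: ref 5 -> FAULT, evict 7, frames=[5,3,2] (faults so far: 4)
  step 4: ref 2 -> HIT, frames=[5,3,2] (faults so far: 4)
  step 5: ref 2 -> HIT, frames=[5,3,2] (faults so far: 4)
  step 6: ref 3 -> HIT, frames=[5,3,2] (faults so far: 4)
  step 7: ref 5 -> HIT, frames=[5,3,2] (faults so far: 4)
  step 8: ref 1 -> FAULT, evict 2, frames=[5,3,1] (faults so far: 5)
  step 9: ref 2 -> FAULT, evict 3, frames=[5,2,1] (faults so far: 6)
  step 10: ref 5 -> HIT, frames=[5,2,1] (faults so far: 6)
  step 11: ref 5 -> HIT, frames=[5,2,1] (faults so far: 6)
  LRU total faults: 6
--- Optimal ---
  step 0: ref 7 -> FAULT, frames=[7,-,-] (faults so far: 1)
  step 1: ref 3 -> FAULT, frames=[7,3,-] (faults so far: 2)
  step 2: ref 2 -> FAULT, frames=[7,3,2] (faults so far: 3)
  step 3: ref 5 -> FAULT, evict 7, frames=[5,3,2] (faults so far: 4)
  step 4: ref 2 -> HIT, frames=[5,3,2] (faults so far: 4)
  step 5: ref 2 -> HIT, frames=[5,3,2] (faults so far: 4)
  step 6: ref 3 -> HIT, frames=[5,3,2] (faults so far: 4)
  step 7: ref 5 -> HIT, frames=[5,3,2] (faults so far: 4)
  step 8: ref 1 -> FAULT, evict 3, frames=[5,1,2] (faults so far: 5)
  step 9: ref 2 -> HIT, frames=[5,1,2] (faults so far: 5)
  step 10: ref 5 -> HIT, frames=[5,1,2] (faults so far: 5)
  step 11: ref 5 -> HIT, frames=[5,1,2] (faults so far: 5)
  Optimal total faults: 5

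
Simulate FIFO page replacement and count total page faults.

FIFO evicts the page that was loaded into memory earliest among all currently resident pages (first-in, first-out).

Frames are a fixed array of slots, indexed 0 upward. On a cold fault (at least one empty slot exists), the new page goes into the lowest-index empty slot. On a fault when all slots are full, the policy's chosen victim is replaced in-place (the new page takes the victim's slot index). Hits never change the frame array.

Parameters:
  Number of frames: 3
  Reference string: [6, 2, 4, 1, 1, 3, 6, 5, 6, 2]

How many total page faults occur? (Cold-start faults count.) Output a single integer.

Answer: 8

Derivation:
Step 0: ref 6 → FAULT, frames=[6,-,-]
Step 1: ref 2 → FAULT, frames=[6,2,-]
Step 2: ref 4 → FAULT, frames=[6,2,4]
Step 3: ref 1 → FAULT (evict 6), frames=[1,2,4]
Step 4: ref 1 → HIT, frames=[1,2,4]
Step 5: ref 3 → FAULT (evict 2), frames=[1,3,4]
Step 6: ref 6 → FAULT (evict 4), frames=[1,3,6]
Step 7: ref 5 → FAULT (evict 1), frames=[5,3,6]
Step 8: ref 6 → HIT, frames=[5,3,6]
Step 9: ref 2 → FAULT (evict 3), frames=[5,2,6]
Total faults: 8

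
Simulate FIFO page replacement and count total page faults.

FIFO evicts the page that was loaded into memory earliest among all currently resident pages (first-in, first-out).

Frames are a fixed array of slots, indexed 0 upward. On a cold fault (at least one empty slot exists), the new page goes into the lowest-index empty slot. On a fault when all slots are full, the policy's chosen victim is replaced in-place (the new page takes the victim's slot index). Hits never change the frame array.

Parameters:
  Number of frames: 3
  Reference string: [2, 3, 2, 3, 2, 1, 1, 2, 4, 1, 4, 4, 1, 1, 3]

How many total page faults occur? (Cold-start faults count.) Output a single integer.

Answer: 4

Derivation:
Step 0: ref 2 → FAULT, frames=[2,-,-]
Step 1: ref 3 → FAULT, frames=[2,3,-]
Step 2: ref 2 → HIT, frames=[2,3,-]
Step 3: ref 3 → HIT, frames=[2,3,-]
Step 4: ref 2 → HIT, frames=[2,3,-]
Step 5: ref 1 → FAULT, frames=[2,3,1]
Step 6: ref 1 → HIT, frames=[2,3,1]
Step 7: ref 2 → HIT, frames=[2,3,1]
Step 8: ref 4 → FAULT (evict 2), frames=[4,3,1]
Step 9: ref 1 → HIT, frames=[4,3,1]
Step 10: ref 4 → HIT, frames=[4,3,1]
Step 11: ref 4 → HIT, frames=[4,3,1]
Step 12: ref 1 → HIT, frames=[4,3,1]
Step 13: ref 1 → HIT, frames=[4,3,1]
Step 14: ref 3 → HIT, frames=[4,3,1]
Total faults: 4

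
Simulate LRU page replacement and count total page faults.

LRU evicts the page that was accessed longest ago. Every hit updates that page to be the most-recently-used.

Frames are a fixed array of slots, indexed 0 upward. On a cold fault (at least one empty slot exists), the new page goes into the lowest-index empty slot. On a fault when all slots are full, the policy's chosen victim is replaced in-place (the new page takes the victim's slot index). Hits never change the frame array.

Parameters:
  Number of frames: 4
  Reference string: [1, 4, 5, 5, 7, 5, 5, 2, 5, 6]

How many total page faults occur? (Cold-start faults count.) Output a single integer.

Step 0: ref 1 → FAULT, frames=[1,-,-,-]
Step 1: ref 4 → FAULT, frames=[1,4,-,-]
Step 2: ref 5 → FAULT, frames=[1,4,5,-]
Step 3: ref 5 → HIT, frames=[1,4,5,-]
Step 4: ref 7 → FAULT, frames=[1,4,5,7]
Step 5: ref 5 → HIT, frames=[1,4,5,7]
Step 6: ref 5 → HIT, frames=[1,4,5,7]
Step 7: ref 2 → FAULT (evict 1), frames=[2,4,5,7]
Step 8: ref 5 → HIT, frames=[2,4,5,7]
Step 9: ref 6 → FAULT (evict 4), frames=[2,6,5,7]
Total faults: 6

Answer: 6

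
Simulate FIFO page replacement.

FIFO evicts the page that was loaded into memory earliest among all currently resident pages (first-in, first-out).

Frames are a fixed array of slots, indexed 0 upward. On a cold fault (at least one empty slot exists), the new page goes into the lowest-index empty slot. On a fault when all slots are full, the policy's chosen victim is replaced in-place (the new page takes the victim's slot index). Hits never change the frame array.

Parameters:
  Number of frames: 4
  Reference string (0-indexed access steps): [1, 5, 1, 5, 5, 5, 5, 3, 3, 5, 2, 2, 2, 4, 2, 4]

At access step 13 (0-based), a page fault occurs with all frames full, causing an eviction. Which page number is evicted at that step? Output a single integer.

Answer: 1

Derivation:
Step 0: ref 1 -> FAULT, frames=[1,-,-,-]
Step 1: ref 5 -> FAULT, frames=[1,5,-,-]
Step 2: ref 1 -> HIT, frames=[1,5,-,-]
Step 3: ref 5 -> HIT, frames=[1,5,-,-]
Step 4: ref 5 -> HIT, frames=[1,5,-,-]
Step 5: ref 5 -> HIT, frames=[1,5,-,-]
Step 6: ref 5 -> HIT, frames=[1,5,-,-]
Step 7: ref 3 -> FAULT, frames=[1,5,3,-]
Step 8: ref 3 -> HIT, frames=[1,5,3,-]
Step 9: ref 5 -> HIT, frames=[1,5,3,-]
Step 10: ref 2 -> FAULT, frames=[1,5,3,2]
Step 11: ref 2 -> HIT, frames=[1,5,3,2]
Step 12: ref 2 -> HIT, frames=[1,5,3,2]
Step 13: ref 4 -> FAULT, evict 1, frames=[4,5,3,2]
At step 13: evicted page 1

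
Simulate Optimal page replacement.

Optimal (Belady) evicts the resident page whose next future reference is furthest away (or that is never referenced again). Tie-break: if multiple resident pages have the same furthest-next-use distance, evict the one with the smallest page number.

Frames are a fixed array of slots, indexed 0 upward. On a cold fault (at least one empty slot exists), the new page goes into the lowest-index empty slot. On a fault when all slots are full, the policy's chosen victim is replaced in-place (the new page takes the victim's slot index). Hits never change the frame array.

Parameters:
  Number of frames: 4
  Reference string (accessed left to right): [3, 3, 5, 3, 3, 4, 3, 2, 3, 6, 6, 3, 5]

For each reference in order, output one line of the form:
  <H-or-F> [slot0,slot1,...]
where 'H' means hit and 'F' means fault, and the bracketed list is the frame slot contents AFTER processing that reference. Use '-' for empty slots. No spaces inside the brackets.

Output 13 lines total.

F [3,-,-,-]
H [3,-,-,-]
F [3,5,-,-]
H [3,5,-,-]
H [3,5,-,-]
F [3,5,4,-]
H [3,5,4,-]
F [3,5,4,2]
H [3,5,4,2]
F [3,5,4,6]
H [3,5,4,6]
H [3,5,4,6]
H [3,5,4,6]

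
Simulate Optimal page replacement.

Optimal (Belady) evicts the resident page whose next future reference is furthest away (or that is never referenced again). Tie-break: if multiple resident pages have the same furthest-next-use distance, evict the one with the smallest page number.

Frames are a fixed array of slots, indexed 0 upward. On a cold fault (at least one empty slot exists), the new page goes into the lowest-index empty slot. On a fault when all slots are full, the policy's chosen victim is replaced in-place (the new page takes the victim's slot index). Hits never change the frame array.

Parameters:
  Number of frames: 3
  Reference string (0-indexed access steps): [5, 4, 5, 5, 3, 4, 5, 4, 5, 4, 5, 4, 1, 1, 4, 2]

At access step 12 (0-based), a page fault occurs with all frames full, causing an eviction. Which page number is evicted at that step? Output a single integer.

Answer: 3

Derivation:
Step 0: ref 5 -> FAULT, frames=[5,-,-]
Step 1: ref 4 -> FAULT, frames=[5,4,-]
Step 2: ref 5 -> HIT, frames=[5,4,-]
Step 3: ref 5 -> HIT, frames=[5,4,-]
Step 4: ref 3 -> FAULT, frames=[5,4,3]
Step 5: ref 4 -> HIT, frames=[5,4,3]
Step 6: ref 5 -> HIT, frames=[5,4,3]
Step 7: ref 4 -> HIT, frames=[5,4,3]
Step 8: ref 5 -> HIT, frames=[5,4,3]
Step 9: ref 4 -> HIT, frames=[5,4,3]
Step 10: ref 5 -> HIT, frames=[5,4,3]
Step 11: ref 4 -> HIT, frames=[5,4,3]
Step 12: ref 1 -> FAULT, evict 3, frames=[5,4,1]
At step 12: evicted page 3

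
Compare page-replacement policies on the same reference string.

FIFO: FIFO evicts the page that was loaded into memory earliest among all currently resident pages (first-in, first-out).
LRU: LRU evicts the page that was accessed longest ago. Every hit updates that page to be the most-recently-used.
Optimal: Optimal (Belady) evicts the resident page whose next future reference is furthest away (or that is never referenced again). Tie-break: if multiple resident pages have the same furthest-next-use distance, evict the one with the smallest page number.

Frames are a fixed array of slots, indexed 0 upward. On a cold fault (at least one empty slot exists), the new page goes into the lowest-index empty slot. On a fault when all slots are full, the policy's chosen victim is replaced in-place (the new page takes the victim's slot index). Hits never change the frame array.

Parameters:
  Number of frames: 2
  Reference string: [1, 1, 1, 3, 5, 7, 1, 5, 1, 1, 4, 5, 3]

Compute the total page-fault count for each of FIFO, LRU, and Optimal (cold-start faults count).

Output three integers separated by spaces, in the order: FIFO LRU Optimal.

Answer: 8 9 7

Derivation:
--- FIFO ---
  step 0: ref 1 -> FAULT, frames=[1,-] (faults so far: 1)
  step 1: ref 1 -> HIT, frames=[1,-] (faults so far: 1)
  step 2: ref 1 -> HIT, frames=[1,-] (faults so far: 1)
  step 3: ref 3 -> FAULT, frames=[1,3] (faults so far: 2)
  step 4: ref 5 -> FAULT, evict 1, frames=[5,3] (faults so far: 3)
  step 5: ref 7 -> FAULT, evict 3, frames=[5,7] (faults so far: 4)
  step 6: ref 1 -> FAULT, evict 5, frames=[1,7] (faults so far: 5)
  step 7: ref 5 -> FAULT, evict 7, frames=[1,5] (faults so far: 6)
  step 8: ref 1 -> HIT, frames=[1,5] (faults so far: 6)
  step 9: ref 1 -> HIT, frames=[1,5] (faults so far: 6)
  step 10: ref 4 -> FAULT, evict 1, frames=[4,5] (faults so far: 7)
  step 11: ref 5 -> HIT, frames=[4,5] (faults so far: 7)
  step 12: ref 3 -> FAULT, evict 5, frames=[4,3] (faults so far: 8)
  FIFO total faults: 8
--- LRU ---
  step 0: ref 1 -> FAULT, frames=[1,-] (faults so far: 1)
  step 1: ref 1 -> HIT, frames=[1,-] (faults so far: 1)
  step 2: ref 1 -> HIT, frames=[1,-] (faults so far: 1)
  step 3: ref 3 -> FAULT, frames=[1,3] (faults so far: 2)
  step 4: ref 5 -> FAULT, evict 1, frames=[5,3] (faults so far: 3)
  step 5: ref 7 -> FAULT, evict 3, frames=[5,7] (faults so far: 4)
  step 6: ref 1 -> FAULT, evict 5, frames=[1,7] (faults so far: 5)
  step 7: ref 5 -> FAULT, evict 7, frames=[1,5] (faults so far: 6)
  step 8: ref 1 -> HIT, frames=[1,5] (faults so far: 6)
  step 9: ref 1 -> HIT, frames=[1,5] (faults so far: 6)
  step 10: ref 4 -> FAULT, evict 5, frames=[1,4] (faults so far: 7)
  step 11: ref 5 -> FAULT, evict 1, frames=[5,4] (faults so far: 8)
  step 12: ref 3 -> FAULT, evict 4, frames=[5,3] (faults so far: 9)
  LRU total faults: 9
--- Optimal ---
  step 0: ref 1 -> FAULT, frames=[1,-] (faults so far: 1)
  step 1: ref 1 -> HIT, frames=[1,-] (faults so far: 1)
  step 2: ref 1 -> HIT, frames=[1,-] (faults so far: 1)
  step 3: ref 3 -> FAULT, frames=[1,3] (faults so far: 2)
  step 4: ref 5 -> FAULT, evict 3, frames=[1,5] (faults so far: 3)
  step 5: ref 7 -> FAULT, evict 5, frames=[1,7] (faults so far: 4)
  step 6: ref 1 -> HIT, frames=[1,7] (faults so far: 4)
  step 7: ref 5 -> FAULT, evict 7, frames=[1,5] (faults so far: 5)
  step 8: ref 1 -> HIT, frames=[1,5] (faults so far: 5)
  step 9: ref 1 -> HIT, frames=[1,5] (faults so far: 5)
  step 10: ref 4 -> FAULT, evict 1, frames=[4,5] (faults so far: 6)
  step 11: ref 5 -> HIT, frames=[4,5] (faults so far: 6)
  step 12: ref 3 -> FAULT, evict 4, frames=[3,5] (faults so far: 7)
  Optimal total faults: 7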